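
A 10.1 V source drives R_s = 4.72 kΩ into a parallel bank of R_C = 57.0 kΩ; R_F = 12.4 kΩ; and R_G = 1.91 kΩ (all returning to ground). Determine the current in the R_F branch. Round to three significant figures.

Equivalent of the parallel group: R_p = 1.608 kΩ.
Node voltage V_A = V_supply · R_p/(R_s + R_p) = 10.1 × 0.2542 = 2.567 V.
I(R_F) = V_A / R_F = 2.567/12.4 = 0.2070 mA.
(Equivalently: I_total = 1.596 mA, then current-divider fraction G_k/ΣG = 0.1297.)

I ≈ 0.207 mA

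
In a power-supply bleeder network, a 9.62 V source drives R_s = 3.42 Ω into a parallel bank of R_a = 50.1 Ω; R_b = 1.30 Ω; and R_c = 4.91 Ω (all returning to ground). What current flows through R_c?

Parallel bank: R_p = 1/(1/50.1 + 1/1.30 + 1/4.91) = 1.007 Ω.
V_A = 9.62 × 1.007/4.427 = 2.189 V.
I(R_c) = V_A / R_c = 2.189/4.91 = 0.4457 A.

I ≈ 0.446 A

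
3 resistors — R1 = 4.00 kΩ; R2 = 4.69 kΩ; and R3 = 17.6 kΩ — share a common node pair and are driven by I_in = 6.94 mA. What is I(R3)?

Total conductance ΣG = 1/4.00 + 1/4.69 + 1/17.6 = 0.5200 (units of 1/kΩ).
Current divider: I(R3) = I_in · G_k/ΣG = 6.94 × (0.05682/0.5200) = 6.94 × 0.1093 = 0.7582 mA.

I ≈ 0.758 mA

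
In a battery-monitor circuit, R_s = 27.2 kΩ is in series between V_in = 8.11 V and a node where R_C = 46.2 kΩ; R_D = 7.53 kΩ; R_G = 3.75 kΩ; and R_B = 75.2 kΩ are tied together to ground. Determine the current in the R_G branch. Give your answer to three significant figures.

I ≈ 0.169 mA

Parallel bank: R_p = 1/(1/46.2 + 1/7.53 + 1/3.75 + 1/75.2) = 2.302 kΩ.
Node voltage V_A = V_in · R_p/(R_s + R_p) = 8.11 × 0.07803 = 0.6328 V.
I(R_G) = V_A / R_G = 0.6328/3.75 = 0.1687 mA.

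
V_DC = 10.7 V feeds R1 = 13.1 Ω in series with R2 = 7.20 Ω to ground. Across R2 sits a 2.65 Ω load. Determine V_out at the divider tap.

V_out ≈ 1.38 V

R2 ‖ R_L = (7.20 × 2.65)/(7.20 + 2.65) = 1.937 Ω.
Now apply the divider: V_out = 10.7 × 0.1288 = 1.378 V.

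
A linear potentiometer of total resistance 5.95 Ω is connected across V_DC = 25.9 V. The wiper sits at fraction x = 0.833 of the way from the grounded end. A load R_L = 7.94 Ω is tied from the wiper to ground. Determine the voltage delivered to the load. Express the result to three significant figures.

Split the track: R_lower = x·R_p = 4.956 Ω, R_upper = (1−x)·R_p = 0.9937 Ω.
(x·R_p) ‖ R_L = 3.052 Ω.
Loaded-divider output: V_out = 25.9 × 0.7544 = 19.54 V.
(Unloaded: V_out = x·V_DC = 21.6 V.)

V_out ≈ 19.5 V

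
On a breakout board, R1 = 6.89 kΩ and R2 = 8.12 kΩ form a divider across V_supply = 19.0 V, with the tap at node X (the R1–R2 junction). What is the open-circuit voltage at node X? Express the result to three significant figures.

Open-circuit (no load on X): V_th = V_supply · R2/(R1 + R2) = 19.0 × 8.12/(6.890 + 8.12) = 10.28 V.

V_th ≈ 10.3 V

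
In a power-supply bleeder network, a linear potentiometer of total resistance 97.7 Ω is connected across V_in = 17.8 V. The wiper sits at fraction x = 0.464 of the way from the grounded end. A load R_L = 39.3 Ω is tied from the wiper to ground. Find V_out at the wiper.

Split the track: R_lower = x·R_p = 45.33 Ω, R_upper = (1−x)·R_p = 52.37 Ω.
R_L loads the lower segment: effective lower R = 21.05 Ω.
Then V_out = V_in · 21.05/(52.37 + 21.05) = 5.104 V.
(Unloaded: V_out = x·V_in = 8.26 V.)

V_out ≈ 5.10 V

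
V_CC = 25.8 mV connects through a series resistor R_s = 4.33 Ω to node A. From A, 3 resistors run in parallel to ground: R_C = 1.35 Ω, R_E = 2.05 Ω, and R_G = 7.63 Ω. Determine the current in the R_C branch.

Parallel bank: R_p = 1/(1/1.35 + 1/2.05 + 1/7.63) = 0.7355 Ω.
V_A = 25.8 × 0.7355/5.066 = 3.746 mV.
Branch current I = V_A/R_C = 3.746/1.35 = 2.775 mA.

I ≈ 2.77 mA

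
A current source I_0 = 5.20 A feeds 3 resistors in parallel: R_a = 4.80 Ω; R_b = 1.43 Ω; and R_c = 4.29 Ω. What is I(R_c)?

I ≈ 1.06 A

Conductances: ΣG = 1/4.80 + 1/1.43 + 1/4.29 = 1.141 (1/Ω).
R_c takes the fraction G_k/ΣG = 0.2331/1.141 = 0.2043, so I = 5.20 × 0.2043 = 1.063 A.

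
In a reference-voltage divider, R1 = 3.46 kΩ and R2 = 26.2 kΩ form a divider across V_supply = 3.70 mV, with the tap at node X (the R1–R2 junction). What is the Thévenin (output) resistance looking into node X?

R_th ≈ 3.06 kΩ

With V_supply suppressed (replaced by a short), R_th = R1 ‖ R2 = (3.460 × 26.2)/(3.460 + 26.2) = 3.056 kΩ.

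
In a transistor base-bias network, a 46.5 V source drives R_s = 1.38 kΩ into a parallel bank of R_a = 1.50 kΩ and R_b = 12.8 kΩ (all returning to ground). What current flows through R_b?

Combine the parallel branches: R_p = (1/1.50 + 1/12.8)⁻¹ = 1.343 kΩ.
V_A by voltage divider: V_A = 46.5 × 1.343/(1.38 + 1.343) = 22.93 V.
Branch current I = V_A/R_b = 22.93/12.8 = 1.791 mA.

I ≈ 1.79 mA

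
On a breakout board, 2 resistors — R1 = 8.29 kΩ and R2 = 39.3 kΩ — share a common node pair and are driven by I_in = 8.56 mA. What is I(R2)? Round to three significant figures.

Two-branch current divider: I_k = I_in · R_other/(R_1 + R_2).
So I = 8.56 × 8.29/47.59 = 1.491 mA.

I ≈ 1.49 mA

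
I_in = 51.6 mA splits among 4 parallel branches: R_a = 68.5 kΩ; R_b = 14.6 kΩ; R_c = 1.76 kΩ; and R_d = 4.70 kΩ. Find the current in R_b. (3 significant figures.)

Conductances: ΣG = 1/68.5 + 1/14.6 + 1/1.76 + 1/4.70 = 0.8640 (1/kΩ).
Current divider: I(R_b) = I_in · G_k/ΣG = 51.6 × (0.06849/0.8640) = 51.6 × 0.07927 = 4.090 mA.

I ≈ 4.09 mA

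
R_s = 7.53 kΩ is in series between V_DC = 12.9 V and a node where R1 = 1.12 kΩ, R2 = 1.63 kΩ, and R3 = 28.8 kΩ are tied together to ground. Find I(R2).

I ≈ 0.628 mA

Combine the parallel branches: R_p = (1/1.12 + 1/1.63 + 1/28.8)⁻¹ = 0.6489 kΩ.
Node voltage V_A = V_DC · R_p/(R_s + R_p) = 12.9 × 0.07934 = 1.023 V.
I(R2) = V_A / R2 = 1.023/1.63 = 0.6279 mA.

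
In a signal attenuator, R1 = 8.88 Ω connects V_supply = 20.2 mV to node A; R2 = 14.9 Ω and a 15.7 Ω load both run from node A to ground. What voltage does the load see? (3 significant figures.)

R2 ‖ R_L = (14.9 × 15.7)/(14.9 + 15.7) = 7.645 Ω.
Voltage divider with the loaded lower leg: V_out = 20.2 × 7.645/(8.88 + 7.645) = 20.2 × 0.4626 = 9.345 mV.

V_out ≈ 9.35 mV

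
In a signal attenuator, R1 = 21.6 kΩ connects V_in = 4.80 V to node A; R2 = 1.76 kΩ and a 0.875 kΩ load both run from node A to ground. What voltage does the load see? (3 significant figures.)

R2 ‖ R_L = (1.76 × 0.875)/(1.76 + 0.875) = 0.5844 kΩ.
Voltage divider with the loaded lower leg: V_out = 4.80 × 0.5844/(21.6 + 0.5844) = 4.80 × 0.02634 = 0.1265 V.

V_out ≈ 0.126 V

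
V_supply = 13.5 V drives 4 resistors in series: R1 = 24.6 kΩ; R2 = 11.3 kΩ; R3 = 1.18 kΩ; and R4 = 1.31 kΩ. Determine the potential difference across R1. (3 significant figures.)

Series total: ΣR = 24.6 + 11.3 + 1.18 + 1.31 = 38.39 kΩ.
Voltage divider: V = V_supply · (24.60 / 38.39) = 13.5 × 0.6408 = 8.651 V.

V ≈ 8.65 V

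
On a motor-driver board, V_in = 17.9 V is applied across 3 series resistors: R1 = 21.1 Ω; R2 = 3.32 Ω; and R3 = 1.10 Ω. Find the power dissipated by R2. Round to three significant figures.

The common current is I = 17.9/25.52 = 0.7014 A.
V(R2) = I·R = 2.329 V; P = V·I = 2.329 × 0.7014 = 1.633 W.

P ≈ 1.63 W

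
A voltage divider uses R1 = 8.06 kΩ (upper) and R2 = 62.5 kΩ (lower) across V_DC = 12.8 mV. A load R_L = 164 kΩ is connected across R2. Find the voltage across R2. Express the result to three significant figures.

First combine the lower leg with the load: R2 ‖ R_L = 45.25 kΩ.
Then V_out = V_DC · R2'/(R1 + R2') = 12.8 × 45.25/53.31 = 10.86 mV.

V_out ≈ 10.9 mV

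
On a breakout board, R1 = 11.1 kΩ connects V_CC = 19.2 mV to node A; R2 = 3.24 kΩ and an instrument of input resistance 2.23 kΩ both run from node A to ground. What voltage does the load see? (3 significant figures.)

R2 ‖ R_L = (3.24 × 2.23)/(3.24 + 2.23) = 1.321 kΩ.
Now apply the divider: V_out = 19.2 × 0.1063 = 2.042 mV.
(Unloaded it would be 4.34 mV; the load pulls it down.)

V_out ≈ 2.04 mV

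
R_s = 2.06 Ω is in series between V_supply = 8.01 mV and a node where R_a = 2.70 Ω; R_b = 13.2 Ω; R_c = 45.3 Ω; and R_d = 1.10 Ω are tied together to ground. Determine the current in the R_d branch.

Parallel bank: R_p = 1/(1/2.70 + 1/13.2 + 1/45.3 + 1/1.10) = 0.7261 Ω.
Node voltage V_A = V_supply · R_p/(R_s + R_p) = 8.01 × 0.2606 = 2.087 mV.
Branch current I = V_A/R_d = 2.087/1.10 = 1.898 mA.

I ≈ 1.90 mA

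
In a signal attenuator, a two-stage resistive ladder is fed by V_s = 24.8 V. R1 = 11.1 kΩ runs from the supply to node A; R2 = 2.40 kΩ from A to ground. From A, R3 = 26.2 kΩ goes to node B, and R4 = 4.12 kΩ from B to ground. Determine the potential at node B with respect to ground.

V_B ≈ 0.562 V

The second stage (R3 + R4 = 30.32 kΩ) loads node A in parallel with R2.
R2 ‖ (R3+R4) = 2.224 kΩ.
First divider: V_A = V_s · 2.224/(11.1 + 2.224) = 4.139 V.
V_B = V_A × 0.1359 = 0.5625 V.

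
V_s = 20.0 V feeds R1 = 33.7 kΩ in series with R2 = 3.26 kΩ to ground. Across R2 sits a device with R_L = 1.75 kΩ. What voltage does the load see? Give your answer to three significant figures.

First combine the lower leg with the load: R2 ‖ R_L = 1.139 kΩ.
Then V_out = V_s · R2'/(R1 + R2') = 20.0 × 1.139/34.84 = 0.6537 V.

V_out ≈ 0.654 V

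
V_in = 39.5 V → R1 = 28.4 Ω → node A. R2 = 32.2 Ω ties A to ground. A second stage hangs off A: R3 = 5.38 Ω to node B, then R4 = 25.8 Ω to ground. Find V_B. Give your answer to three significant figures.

V_B ≈ 11.7 V

Node A sees R2 in parallel with the series input of stage 2, R3 + R4 = 31.18 Ω.
Effective lower resistance at A: R2 ‖ 31.18 = 15.84 Ω.
So V_A = 39.5 × 0.3581 = 14.14 V.
Then the unloaded second divider: V_B = V_A × R4/(R3+R4) = 14.14 × 0.8275 = 11.70 V.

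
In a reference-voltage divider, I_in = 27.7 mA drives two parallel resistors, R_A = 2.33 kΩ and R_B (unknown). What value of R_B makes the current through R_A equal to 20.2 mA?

Two-branch current divider: I_A = I_in · R_B/(R_A + R_B).
20.2/27.7 = R_B/(R_A + R_B) → R_B = R_A · (0.7292)/(1 − 0.7292) = 2.33 × 2.693 = 6.275 kΩ.

R_B ≈ 6.28 kΩ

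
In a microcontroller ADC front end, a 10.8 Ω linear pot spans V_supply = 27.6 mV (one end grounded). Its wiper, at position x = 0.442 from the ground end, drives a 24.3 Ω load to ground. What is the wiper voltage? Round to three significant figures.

Split the track: R_lower = x·R_p = 4.774 Ω, R_upper = (1−x)·R_p = 6.026 Ω.
(x·R_p) ‖ R_L = 3.990 Ω.
Then V_out = V_supply · 3.990/(6.026 + 3.990) = 10.99 mV.

V_out ≈ 11.0 mV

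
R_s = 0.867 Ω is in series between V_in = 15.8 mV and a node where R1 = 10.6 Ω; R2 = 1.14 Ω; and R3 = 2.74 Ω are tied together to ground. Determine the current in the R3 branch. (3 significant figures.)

Combine the parallel branches: R_p = (1/10.6 + 1/1.14 + 1/2.74)⁻¹ = 0.7482 Ω.
V_A by voltage divider: V_A = 15.8 × 0.7482/(0.867 + 0.7482) = 7.319 mV.
I(R3) = V_A / R3 = 7.319/2.74 = 2.671 mA.
(Check via current divider: I_total = 9.782 mA; share G_k/ΣG = 0.2731 → same result.)

I ≈ 2.67 mA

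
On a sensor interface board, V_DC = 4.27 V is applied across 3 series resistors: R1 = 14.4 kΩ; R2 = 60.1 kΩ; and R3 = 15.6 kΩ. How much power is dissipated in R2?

The common current is I = 4.27/90.10 = 0.04739 mA.
P(R2) = I²·R2 = (0.04739)² × 60.1 = 0.1350 mW.

P ≈ 0.135 mW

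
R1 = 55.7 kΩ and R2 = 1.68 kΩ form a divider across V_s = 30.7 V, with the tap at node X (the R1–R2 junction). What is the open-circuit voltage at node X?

V_th ≈ 0.899 V

Open-circuit (no load on X): V_th = V_s · R2/(R1 + R2) = 30.7 × 1.68/(55.70 + 1.68) = 0.8988 V.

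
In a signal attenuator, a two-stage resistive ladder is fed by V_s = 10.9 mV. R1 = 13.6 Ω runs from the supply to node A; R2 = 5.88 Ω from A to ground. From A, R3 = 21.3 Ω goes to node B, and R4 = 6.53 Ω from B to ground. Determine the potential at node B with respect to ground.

The second stage (R3 + R4 = 27.83 Ω) loads node A in parallel with R2.
Effective lower resistance at A: R2 ‖ 27.83 = 4.854 Ω.
So V_A = 10.9 × 0.2630 = 2.867 mV.
Stage 2 is unloaded, so V_B = V_A · R4/(R3+R4) = 2.867 × 6.53/27.83 = 0.6728 mV.

V_B ≈ 0.673 mV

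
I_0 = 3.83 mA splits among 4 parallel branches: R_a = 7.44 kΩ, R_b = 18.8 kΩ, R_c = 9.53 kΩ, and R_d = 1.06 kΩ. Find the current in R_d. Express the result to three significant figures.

I ≈ 2.92 mA

Conductances: ΣG = 1/7.44 + 1/18.8 + 1/9.53 + 1/1.06 = 1.236 (1/kΩ).
R_d takes the fraction G_k/ΣG = 0.9434/1.236 = 0.7633, so I = 3.83 × 0.7633 = 2.923 mA.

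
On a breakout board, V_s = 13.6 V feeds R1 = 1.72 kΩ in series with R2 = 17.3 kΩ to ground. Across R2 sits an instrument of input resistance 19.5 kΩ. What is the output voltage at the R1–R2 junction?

R2 ‖ R_L = (17.3 × 19.5)/(17.3 + 19.5) = 9.167 kΩ.
Voltage divider with the loaded lower leg: V_out = 13.6 × 9.167/(1.72 + 9.167) = 13.6 × 0.8420 = 11.45 V.
(Unloaded it would be 12.4 V; the load pulls it down.)

V_out ≈ 11.5 V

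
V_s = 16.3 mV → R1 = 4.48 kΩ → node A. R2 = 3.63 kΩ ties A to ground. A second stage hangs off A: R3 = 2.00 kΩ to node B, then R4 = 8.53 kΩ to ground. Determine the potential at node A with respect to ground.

V_A ≈ 6.13 mV

Node A sees R2 in parallel with the series input of stage 2, R3 + R4 = 10.53 kΩ.
R2 ‖ (R3+R4) = 2.699 kΩ.
V_A = 16.3 × 2.699/(4.48 + 2.699) = 6.129 mV.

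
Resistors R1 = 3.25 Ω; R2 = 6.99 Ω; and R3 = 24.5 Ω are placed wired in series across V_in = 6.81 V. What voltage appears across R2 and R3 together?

V ≈ 6.17 V

Series total: ΣR = 3.25 + 6.99 + 24.5 = 34.74 Ω.
R_{R2..R3} = 6.99 + 24.5 = 31.49 Ω.
V = V_in · R/ΣR = 6.81 × 0.9064 = 6.173 V.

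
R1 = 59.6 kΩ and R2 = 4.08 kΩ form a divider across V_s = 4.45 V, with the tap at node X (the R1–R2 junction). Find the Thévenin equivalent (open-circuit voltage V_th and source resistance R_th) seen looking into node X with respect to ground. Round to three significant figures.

Open-circuit (no load on X): V_th = V_s · R2/(R1 + R2) = 4.45 × 4.08/(59.60 + 4.08) = 0.2851 V.
Zeroing V_s shorts the top of R1 to ground, so R_th = R1 ‖ R2 = 3.819 kΩ.

V_th ≈ 0.285 V, R_th ≈ 3.82 kΩ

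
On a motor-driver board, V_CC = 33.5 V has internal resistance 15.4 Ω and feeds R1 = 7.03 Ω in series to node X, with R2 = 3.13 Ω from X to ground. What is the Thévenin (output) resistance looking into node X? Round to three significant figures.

R_th ≈ 2.75 Ω

R1' = 15.4 + 7.03 = 22.43 Ω (source resistance + R1).
Looking into X with the source shorted: R_th = R1'·R2/(R1'+R2) = 22.43 × 3.13/25.56 = 2.747 Ω.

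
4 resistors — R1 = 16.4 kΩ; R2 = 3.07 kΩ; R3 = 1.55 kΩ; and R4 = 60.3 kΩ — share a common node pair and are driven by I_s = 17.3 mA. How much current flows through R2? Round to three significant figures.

Total conductance ΣG = 1/16.4 + 1/3.07 + 1/1.55 + 1/60.3 = 1.048 (units of 1/kΩ).
Current divider: I(R2) = I_s · G_k/ΣG = 17.3 × (0.3257/1.048) = 17.3 × 0.3107 = 5.375 mA.

I ≈ 5.37 mA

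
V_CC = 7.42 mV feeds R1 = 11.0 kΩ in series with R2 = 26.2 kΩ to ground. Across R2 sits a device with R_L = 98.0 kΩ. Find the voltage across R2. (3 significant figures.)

R2 ‖ R_L = (26.2 × 98.0)/(26.2 + 98.0) = 20.67 kΩ.
Then V_out = V_CC · R2'/(R1 + R2') = 7.42 × 20.67/31.67 = 4.843 mV.

V_out ≈ 4.84 mV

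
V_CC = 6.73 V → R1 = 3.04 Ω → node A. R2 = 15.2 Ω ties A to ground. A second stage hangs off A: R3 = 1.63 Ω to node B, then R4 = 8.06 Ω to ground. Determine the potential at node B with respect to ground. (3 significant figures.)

V_B ≈ 3.70 V

Node A sees R2 in parallel with the series input of stage 2, R3 + R4 = 9.690 Ω.
Effective lower resistance at A: R2 ‖ 9.690 = 5.918 Ω.
So V_A = 6.73 × 0.6606 = 4.446 V.
Then the unloaded second divider: V_B = V_A × R4/(R3+R4) = 4.446 × 0.8318 = 3.698 V.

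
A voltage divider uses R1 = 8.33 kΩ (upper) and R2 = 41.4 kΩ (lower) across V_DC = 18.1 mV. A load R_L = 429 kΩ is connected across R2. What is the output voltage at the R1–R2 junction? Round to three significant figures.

First combine the lower leg with the load: R2 ‖ R_L = 37.76 kΩ.
Then V_out = V_DC · R2'/(R1 + R2') = 18.1 × 37.76/46.09 = 14.83 mV.
(Unloaded it would be 15.1 mV; the load pulls it down.)

V_out ≈ 14.8 mV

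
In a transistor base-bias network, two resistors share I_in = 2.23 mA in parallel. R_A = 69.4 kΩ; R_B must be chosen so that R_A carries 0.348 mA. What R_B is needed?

R_B ≈ 12.8 kΩ

In a two-way split, I_A/I_in = R_B/(R_A + R_B).
With f = 0.1561, R_B = R_A · f/(1−f) = 69.4 × 0.1849 = 12.83 kΩ.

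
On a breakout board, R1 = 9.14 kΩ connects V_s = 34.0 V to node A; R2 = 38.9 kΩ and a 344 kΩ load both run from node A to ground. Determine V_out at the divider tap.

V_out ≈ 27.0 V

The load sits in parallel with R2, giving an effective lower resistance R2' = R2·R_L/(R2+R_L) = 34.95 kΩ.
Now apply the divider: V_out = 34.0 × 0.7927 = 26.95 V.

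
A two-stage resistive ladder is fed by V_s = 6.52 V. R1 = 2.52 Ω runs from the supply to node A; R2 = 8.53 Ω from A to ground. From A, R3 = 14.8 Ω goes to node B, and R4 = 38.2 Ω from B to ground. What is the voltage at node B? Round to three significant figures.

Node A sees R2 in parallel with the series input of stage 2, R3 + R4 = 53.00 Ω.
R2 ‖ (R3+R4) = 7.347 Ω.
So V_A = 6.52 × 0.7446 = 4.855 V.
Stage 2 is unloaded, so V_B = V_A · R4/(R3+R4) = 4.855 × 38.2/53.00 = 3.499 V.

V_B ≈ 3.50 V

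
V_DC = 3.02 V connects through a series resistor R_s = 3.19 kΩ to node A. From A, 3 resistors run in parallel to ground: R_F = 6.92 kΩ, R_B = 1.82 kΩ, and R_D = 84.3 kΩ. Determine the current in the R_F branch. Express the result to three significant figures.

I ≈ 0.134 mA

Equivalent of the parallel group: R_p = 1.417 kΩ.
V_A = 3.02 × 1.417/4.607 = 0.9288 V.
Branch current I = V_A/R_F = 0.9288/6.92 = 0.1342 mA.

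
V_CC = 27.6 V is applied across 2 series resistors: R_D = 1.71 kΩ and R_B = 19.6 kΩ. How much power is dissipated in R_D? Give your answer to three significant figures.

P ≈ 2.87 mW

The common current is I = 27.6/21.31 = 1.295 mA.
V(R_D) = I·R = 2.215 V; P = V·I = 2.215 × 1.295 = 2.868 mW.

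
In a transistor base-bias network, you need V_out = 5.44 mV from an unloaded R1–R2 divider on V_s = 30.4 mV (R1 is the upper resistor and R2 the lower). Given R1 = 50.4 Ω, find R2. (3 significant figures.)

The divider ratio is R2/(R1+R2) = 5.44/30.4 = 0.1789.
Rearranging, R2 = R1·k/(1−k) = 50.4 × 0.2179 = 10.98 Ω.

R2 ≈ 11.0 Ω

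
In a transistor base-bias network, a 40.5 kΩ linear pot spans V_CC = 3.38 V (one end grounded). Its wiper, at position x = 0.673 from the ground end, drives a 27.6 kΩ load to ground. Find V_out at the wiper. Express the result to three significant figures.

V_out ≈ 1.72 V

The pot divides into 13.24 kΩ above the wiper and 27.26 kΩ below.
R_L loads the lower segment: effective lower R = 13.71 kΩ.
V_out = 3.38 × 13.71/(13.24 + 13.71) = 1.719 V.
(Unloaded: V_out = x·V_CC = 2.27 V.)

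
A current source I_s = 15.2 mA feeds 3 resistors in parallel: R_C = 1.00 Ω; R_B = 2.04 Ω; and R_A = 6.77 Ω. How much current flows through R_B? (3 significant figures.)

I ≈ 4.55 mA

Total conductance ΣG = 1/1.00 + 1/2.04 + 1/6.77 = 1.638 (units of 1/Ω).
R_B takes the fraction G_k/ΣG = 0.4902/1.638 = 0.2993, so I = 15.2 × 0.2993 = 4.549 mA.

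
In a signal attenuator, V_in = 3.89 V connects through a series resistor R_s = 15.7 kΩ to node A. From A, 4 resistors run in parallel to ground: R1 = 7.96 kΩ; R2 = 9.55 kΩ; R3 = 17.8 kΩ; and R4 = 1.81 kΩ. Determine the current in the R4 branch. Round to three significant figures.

Parallel bank: R_p = 1/(1/7.96 + 1/9.55 + 1/17.8 + 1/1.81) = 1.192 kΩ.
Node voltage V_A = V_in · R_p/(R_s + R_p) = 3.89 × 0.07056 = 0.2745 V.
I(R4) = V_A / R4 = 0.2745/1.81 = 0.1516 mA.
(Equivalently: I_total = 0.2303 mA, then current-divider fraction G_k/ΣG = 0.6585.)

I ≈ 0.152 mA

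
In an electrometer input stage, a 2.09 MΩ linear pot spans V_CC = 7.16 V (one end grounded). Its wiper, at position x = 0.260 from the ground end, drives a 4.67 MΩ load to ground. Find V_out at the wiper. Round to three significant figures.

Split the track: R_lower = x·R_p = 0.5434 MΩ, R_upper = (1−x)·R_p = 1.547 MΩ.
R_L loads the lower segment: effective lower R = 0.4868 MΩ.
Loaded-divider output: V_out = 7.16 × 0.2394 = 1.714 V.

V_out ≈ 1.71 V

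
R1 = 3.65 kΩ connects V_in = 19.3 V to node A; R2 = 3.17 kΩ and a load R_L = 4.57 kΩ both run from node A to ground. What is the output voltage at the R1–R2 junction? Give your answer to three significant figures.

V_out ≈ 6.54 V

R2 ‖ R_L = (3.17 × 4.57)/(3.17 + 4.57) = 1.872 kΩ.
Voltage divider with the loaded lower leg: V_out = 19.3 × 1.872/(3.65 + 1.872) = 19.3 × 0.3390 = 6.542 V.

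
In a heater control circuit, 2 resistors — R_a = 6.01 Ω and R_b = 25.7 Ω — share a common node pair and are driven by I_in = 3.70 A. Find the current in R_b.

I ≈ 0.701 A

For two parallel branches, I_k = I_in · (other R)/(sum of R).
So I = 3.70 × 6.01/31.71 = 0.7013 A.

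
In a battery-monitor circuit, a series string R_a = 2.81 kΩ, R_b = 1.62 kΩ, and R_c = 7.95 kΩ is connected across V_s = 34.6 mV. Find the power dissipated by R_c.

ΣR = 12.38 kΩ → I = 34.6/12.38 = 2.795 µA.
V(R_c) = I·R = 22.22 mV; P = V·I = 22.22 × 2.795 = 62.10 nW.

P ≈ 62.1 nW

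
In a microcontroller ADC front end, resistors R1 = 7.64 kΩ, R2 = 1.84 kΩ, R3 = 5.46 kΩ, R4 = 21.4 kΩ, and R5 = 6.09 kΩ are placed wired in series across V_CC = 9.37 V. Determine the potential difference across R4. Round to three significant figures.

Series total: ΣR = 7.64 + 1.84 + 5.46 + 21.4 + 6.09 = 42.43 kΩ.
By the voltage-divider rule, V = 9.37 × 21.40/42.43 = 4.726 V.

V ≈ 4.73 V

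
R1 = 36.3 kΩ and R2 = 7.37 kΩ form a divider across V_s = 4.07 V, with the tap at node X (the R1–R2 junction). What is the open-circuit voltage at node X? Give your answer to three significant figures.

V_th ≈ 0.687 V

Open-circuit (no load on X): V_th = V_s · R2/(R1 + R2) = 4.07 × 7.37/(36.30 + 7.37) = 0.6869 V.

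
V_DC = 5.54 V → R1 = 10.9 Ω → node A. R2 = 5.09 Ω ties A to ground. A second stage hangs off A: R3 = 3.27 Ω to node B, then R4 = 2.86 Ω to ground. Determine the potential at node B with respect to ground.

The second stage (R3 + R4 = 6.130 Ω) loads node A in parallel with R2.
Effective lower resistance at A: R2 ‖ 6.130 = 2.781 Ω.
V_A = 5.54 × 2.781/(10.9 + 2.781) = 1.126 V.
V_B = V_A × 0.4666 = 0.5254 V.

V_B ≈ 0.525 V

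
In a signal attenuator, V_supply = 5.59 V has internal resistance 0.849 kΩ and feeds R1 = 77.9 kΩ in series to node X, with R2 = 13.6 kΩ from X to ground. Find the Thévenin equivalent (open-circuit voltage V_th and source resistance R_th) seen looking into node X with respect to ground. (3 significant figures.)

V_th ≈ 0.823 V, R_th ≈ 11.6 kΩ

R1' = 0.849 + 77.9 = 78.75 kΩ (source resistance + R1).
Open-circuit (no load on X): V_th = V_supply · R2/(R1' + R2) = 5.59 × 13.6/(78.75 + 13.6) = 0.8232 V.
Looking into X with the source shorted: R_th = R1'·R2/(R1'+R2) = 78.75 × 13.6/92.35 = 11.60 kΩ.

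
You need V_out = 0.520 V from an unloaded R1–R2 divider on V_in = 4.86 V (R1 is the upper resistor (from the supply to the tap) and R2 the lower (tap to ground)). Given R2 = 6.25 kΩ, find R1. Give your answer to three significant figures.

R1 ≈ 52.2 kΩ

V_out/V_in = R2/(R1+R2) = 0.1070.
R1 = R2·(1/k − 1) = 6.25 × 8.346 = 52.16 kΩ.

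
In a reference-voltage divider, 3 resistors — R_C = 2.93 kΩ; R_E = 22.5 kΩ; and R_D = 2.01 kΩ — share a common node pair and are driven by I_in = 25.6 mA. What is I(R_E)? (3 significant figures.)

ΣG = 1/2.93 + 1/22.5 + 1/2.01 = 0.8833.
Current divider: I(R_E) = I_in · G_k/ΣG = 25.6 × (0.04444/0.8833) = 25.6 × 0.05032 = 1.288 mA.

I ≈ 1.29 mA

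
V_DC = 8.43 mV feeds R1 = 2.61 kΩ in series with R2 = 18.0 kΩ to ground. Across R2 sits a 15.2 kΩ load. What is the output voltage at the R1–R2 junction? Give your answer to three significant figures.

V_out ≈ 6.40 mV

First combine the lower leg with the load: R2 ‖ R_L = 8.241 kΩ.
Then V_out = V_DC · R2'/(R1 + R2') = 8.43 × 8.241/10.85 = 6.402 mV.
(Unloaded it would be 7.36 mV; the load pulls it down.)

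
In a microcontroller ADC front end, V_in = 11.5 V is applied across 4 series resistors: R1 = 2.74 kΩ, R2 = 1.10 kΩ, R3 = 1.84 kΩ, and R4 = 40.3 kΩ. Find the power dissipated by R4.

ΣR = 45.98 kΩ → I = 11.5/45.98 = 0.2501 mA.
P = I²R = 0.06255 × 40.3 = 2.521 mW.

P ≈ 2.52 mW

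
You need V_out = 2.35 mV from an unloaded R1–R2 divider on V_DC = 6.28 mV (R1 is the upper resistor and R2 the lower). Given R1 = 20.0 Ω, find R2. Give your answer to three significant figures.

R2 ≈ 12.0 Ω

V_out/V_DC = R2/(R1+R2) = 0.3742.
Rearranging, R2 = R1·k/(1−k) = 20.0 × 0.5980 = 11.96 Ω.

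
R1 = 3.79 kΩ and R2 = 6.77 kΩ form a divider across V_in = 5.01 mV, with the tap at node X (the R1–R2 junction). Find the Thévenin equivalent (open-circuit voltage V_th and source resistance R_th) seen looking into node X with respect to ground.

Open-circuit (no load on X): V_th = V_in · R2/(R1 + R2) = 5.01 × 6.77/(3.790 + 6.77) = 3.212 mV.
Looking into X with the source shorted: R_th = R1·R2/(R1+R2) = 3.790 × 6.77/10.56 = 2.430 kΩ.

V_th ≈ 3.21 mV, R_th ≈ 2.43 kΩ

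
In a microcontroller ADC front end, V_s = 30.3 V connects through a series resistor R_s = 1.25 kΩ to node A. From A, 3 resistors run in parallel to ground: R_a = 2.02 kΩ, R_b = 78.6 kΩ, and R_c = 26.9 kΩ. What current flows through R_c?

I ≈ 0.670 mA

Parallel bank: R_p = 1/(1/2.02 + 1/78.6 + 1/26.9) = 1.835 kΩ.
V_A = 30.3 × 1.835/3.085 = 18.02 V.
Branch current I = V_A/R_c = 18.02/26.9 = 0.6700 mA.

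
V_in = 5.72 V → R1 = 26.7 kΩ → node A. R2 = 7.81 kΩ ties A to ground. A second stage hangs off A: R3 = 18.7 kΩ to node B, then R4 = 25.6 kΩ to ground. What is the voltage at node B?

Node A sees R2 in parallel with the series input of stage 2, R3 + R4 = 44.30 kΩ.
Effective lower resistance at A: R2 ‖ 44.30 = 6.639 kΩ.
So V_A = 5.72 × 0.1991 = 1.139 V.
V_B = V_A × 0.5779 = 0.6583 V.

V_B ≈ 0.658 V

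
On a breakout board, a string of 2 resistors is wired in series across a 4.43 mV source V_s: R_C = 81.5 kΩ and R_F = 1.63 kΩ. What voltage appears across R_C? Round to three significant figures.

V ≈ 4.34 mV

Total series resistance ΣR = 81.5 + 1.63 = 83.13 kΩ.
V = V_s · R/ΣR = 4.43 × 0.9804 = 4.343 mV.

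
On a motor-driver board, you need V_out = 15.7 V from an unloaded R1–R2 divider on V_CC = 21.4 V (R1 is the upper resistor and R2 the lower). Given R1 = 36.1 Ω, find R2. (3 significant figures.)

V_out/V_CC = R2/(R1+R2) = 0.7336.
So R2 = R1 · V_out/(V_CC − V_out) = 36.1 × 15.7/(21.4 − 15.7) = 36.1 × 2.754 = 99.43 Ω.

R2 ≈ 99.4 Ω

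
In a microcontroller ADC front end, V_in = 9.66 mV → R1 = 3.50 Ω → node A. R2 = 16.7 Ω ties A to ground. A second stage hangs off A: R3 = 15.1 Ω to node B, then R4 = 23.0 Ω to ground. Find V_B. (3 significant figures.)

V_B ≈ 4.48 mV

Looking into the second stage from A: R3 + R4 = 38.10 Ω appears in parallel with R2.
Effective lower resistance at A: R2 ‖ 38.10 = 11.61 Ω.
First divider: V_A = V_in · 11.61/(3.50 + 11.61) = 7.423 mV.
Stage 2 is unloaded, so V_B = V_A · R4/(R3+R4) = 7.423 × 23.0/38.10 = 4.481 mV.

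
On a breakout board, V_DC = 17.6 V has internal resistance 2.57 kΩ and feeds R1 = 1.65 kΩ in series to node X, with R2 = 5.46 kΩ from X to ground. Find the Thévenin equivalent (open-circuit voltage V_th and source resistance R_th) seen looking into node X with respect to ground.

R1' = 2.57 + 1.65 = 4.220 kΩ (source resistance + R1).
V_th is the unloaded tap voltage: V_DC · R2/(R1'+R2) = 17.6 × 0.5640 = 9.927 V.
Looking into X with the source shorted: R_th = R1'·R2/(R1'+R2) = 4.220 × 5.46/9.680 = 2.380 kΩ.

V_th ≈ 9.93 V, R_th ≈ 2.38 kΩ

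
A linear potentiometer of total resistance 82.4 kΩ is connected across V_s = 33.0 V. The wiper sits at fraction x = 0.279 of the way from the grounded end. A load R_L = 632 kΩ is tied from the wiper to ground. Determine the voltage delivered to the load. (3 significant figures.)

V_out ≈ 8.97 V

Lower segment x·R_p = 22.99 kΩ; upper segment (1−x)·R_p = 59.41 kΩ.
Lower segment in parallel with the load: 22.99 ‖ 632 = 22.18 kΩ.
V_out = 33.0 × 22.18/(59.41 + 22.18) = 8.972 V.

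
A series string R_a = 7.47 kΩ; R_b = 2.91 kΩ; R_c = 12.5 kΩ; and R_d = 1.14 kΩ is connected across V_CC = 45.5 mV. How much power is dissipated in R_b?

P ≈ 10.4 nW

Series current I = V_CC/ΣR = 45.5/24.02 = 1.894 µA.
P(R_b) = I²·R_b = (1.894)² × 2.91 = 10.44 nW.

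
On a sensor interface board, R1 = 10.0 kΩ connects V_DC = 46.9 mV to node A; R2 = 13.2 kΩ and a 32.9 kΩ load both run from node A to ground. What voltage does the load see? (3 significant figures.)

V_out ≈ 22.8 mV

The load sits in parallel with R2, giving an effective lower resistance R2' = R2·R_L/(R2+R_L) = 9.420 kΩ.
Then V_out = V_DC · R2'/(R1 + R2') = 46.9 × 9.420/19.42 = 22.75 mV.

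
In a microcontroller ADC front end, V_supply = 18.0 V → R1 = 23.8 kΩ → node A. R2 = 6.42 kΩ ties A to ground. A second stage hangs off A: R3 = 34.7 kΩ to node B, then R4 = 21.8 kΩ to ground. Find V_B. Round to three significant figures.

V_B ≈ 1.35 V

The second stage (R3 + R4 = 56.50 kΩ) loads node A in parallel with R2.
Effective lower resistance at A: R2 ‖ 56.50 = 5.765 kΩ.
So V_A = 18.0 × 0.1950 = 3.510 V.
V_B = V_A × 0.3858 = 1.354 V.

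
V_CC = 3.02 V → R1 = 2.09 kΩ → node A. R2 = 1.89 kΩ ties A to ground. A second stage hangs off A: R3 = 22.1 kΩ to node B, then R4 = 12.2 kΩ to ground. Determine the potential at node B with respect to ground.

Node A sees R2 in parallel with the series input of stage 2, R3 + R4 = 34.30 kΩ.
Effective lower resistance at A: R2 ‖ 34.30 = 1.791 kΩ.
First divider: V_A = V_CC · 1.791/(2.09 + 1.791) = 1.394 V.
Then the unloaded second divider: V_B = V_A × R4/(R3+R4) = 1.394 × 0.3557 = 0.4958 V.

V_B ≈ 0.496 V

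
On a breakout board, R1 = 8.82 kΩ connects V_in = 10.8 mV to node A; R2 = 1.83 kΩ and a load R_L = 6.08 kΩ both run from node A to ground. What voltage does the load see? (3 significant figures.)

V_out ≈ 1.49 mV

R2 ‖ R_L = (1.83 × 6.08)/(1.83 + 6.08) = 1.407 kΩ.
Now apply the divider: V_out = 10.8 × 0.1375 = 1.485 mV.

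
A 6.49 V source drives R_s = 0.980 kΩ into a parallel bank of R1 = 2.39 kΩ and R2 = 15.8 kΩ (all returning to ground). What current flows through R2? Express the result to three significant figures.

Equivalent of the parallel group: R_p = 2.076 kΩ.
V_A = 6.49 × 2.076/3.056 = 4.409 V.
Branch current I = V_A/R2 = 4.409/15.8 = 0.2790 mA.
(Check via current divider: I_total = 2.124 mA; share G_k/ΣG = 0.1314 → same result.)

I ≈ 0.279 mA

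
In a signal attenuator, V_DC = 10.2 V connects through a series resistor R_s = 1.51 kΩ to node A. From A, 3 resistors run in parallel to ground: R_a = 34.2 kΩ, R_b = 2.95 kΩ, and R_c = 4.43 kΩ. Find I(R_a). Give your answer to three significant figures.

Equivalent of the parallel group: R_p = 1.684 kΩ.
Node voltage V_A = V_DC · R_p/(R_s + R_p) = 10.2 × 0.5272 = 5.377 V.
I(R_a) = V_A / R_a = 5.377/34.2 = 0.1572 mA.

I ≈ 0.157 mA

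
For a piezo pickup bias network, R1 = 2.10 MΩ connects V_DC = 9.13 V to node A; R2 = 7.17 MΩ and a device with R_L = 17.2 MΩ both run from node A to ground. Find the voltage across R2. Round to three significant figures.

R2 ‖ R_L = (7.17 × 17.2)/(7.17 + 17.2) = 5.060 MΩ.
Then V_out = V_DC · R2'/(R1 + R2') = 9.13 × 5.060/7.160 = 6.452 V.
(Unloaded it would be 7.06 V; the load pulls it down.)

V_out ≈ 6.45 V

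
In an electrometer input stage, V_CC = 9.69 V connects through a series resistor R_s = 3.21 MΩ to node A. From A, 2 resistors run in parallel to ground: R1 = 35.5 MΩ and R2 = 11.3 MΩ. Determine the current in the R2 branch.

Equivalent of the parallel group: R_p = 8.572 MΩ.
Node voltage V_A = V_CC · R_p/(R_s + R_p) = 9.69 × 0.7275 = 7.050 V.
I(R2) = V_A / R2 = 7.050/11.3 = 0.6239 µA.
(Equivalently: I_total = 0.8225 µA, then current-divider fraction G_k/ΣG = 0.7585.)

I ≈ 0.624 µA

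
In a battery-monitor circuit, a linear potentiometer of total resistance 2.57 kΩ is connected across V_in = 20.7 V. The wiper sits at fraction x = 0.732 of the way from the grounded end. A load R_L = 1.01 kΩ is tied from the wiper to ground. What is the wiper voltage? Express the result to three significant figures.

V_out ≈ 10.1 V

Lower segment x·R_p = 1.881 kΩ; upper segment (1−x)·R_p = 0.6888 kΩ.
R_L loads the lower segment: effective lower R = 0.6572 kΩ.
Loaded-divider output: V_out = 20.7 × 0.4883 = 10.11 V.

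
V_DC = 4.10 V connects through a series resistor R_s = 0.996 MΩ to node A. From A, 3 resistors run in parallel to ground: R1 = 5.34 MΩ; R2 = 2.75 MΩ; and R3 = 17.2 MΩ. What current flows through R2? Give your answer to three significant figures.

Parallel bank: R_p = 1/(1/5.34 + 1/2.75 + 1/17.2) = 1.642 MΩ.
V_A = 4.10 × 1.642/2.638 = 2.552 V.
I(R2) = V_A / R2 = 2.552/2.75 = 0.9280 µA.

I ≈ 0.928 µA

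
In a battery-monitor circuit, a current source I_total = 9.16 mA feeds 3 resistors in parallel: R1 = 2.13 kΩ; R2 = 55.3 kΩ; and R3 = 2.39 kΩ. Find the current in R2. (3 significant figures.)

Conductances: ΣG = 1/2.13 + 1/55.3 + 1/2.39 = 0.9060 (1/kΩ).
By the current-divider rule, I = I_total · G_k/ΣG = 9.16 × 0.01996 = 0.1828 mA.

I ≈ 0.183 mA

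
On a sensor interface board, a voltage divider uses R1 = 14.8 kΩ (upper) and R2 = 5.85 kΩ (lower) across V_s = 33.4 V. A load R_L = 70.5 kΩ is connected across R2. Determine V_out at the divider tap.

The load sits in parallel with R2, giving an effective lower resistance R2' = R2·R_L/(R2+R_L) = 5.402 kΩ.
Now apply the divider: V_out = 33.4 × 0.2674 = 8.931 V.
(Unloaded it would be 9.46 V; the load pulls it down.)

V_out ≈ 8.93 V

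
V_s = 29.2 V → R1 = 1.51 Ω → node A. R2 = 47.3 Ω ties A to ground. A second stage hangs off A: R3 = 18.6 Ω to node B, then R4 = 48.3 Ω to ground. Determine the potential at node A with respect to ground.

Looking into the second stage from A: R3 + R4 = 66.90 Ω appears in parallel with R2.
R2 ‖ (R3+R4) = 27.71 Ω.
V_A = 29.2 × 27.71/(1.51 + 27.71) = 27.69 V.

V_A ≈ 27.7 V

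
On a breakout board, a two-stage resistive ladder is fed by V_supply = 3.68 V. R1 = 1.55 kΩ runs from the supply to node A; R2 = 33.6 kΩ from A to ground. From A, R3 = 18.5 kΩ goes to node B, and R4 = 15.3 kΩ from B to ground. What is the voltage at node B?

Node A sees R2 in parallel with the series input of stage 2, R3 + R4 = 33.80 kΩ.
R2 ‖ (R3+R4) = 16.85 kΩ.
V_A = 3.68 × 16.85/(1.55 + 16.85) = 3.370 V.
Stage 2 is unloaded, so V_B = V_A · R4/(R3+R4) = 3.370 × 15.3/33.80 = 1.525 V.

V_B ≈ 1.53 V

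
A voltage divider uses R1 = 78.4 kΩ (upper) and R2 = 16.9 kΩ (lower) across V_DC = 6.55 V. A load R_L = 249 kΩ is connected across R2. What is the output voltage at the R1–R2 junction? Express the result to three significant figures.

First combine the lower leg with the load: R2 ‖ R_L = 15.83 kΩ.
Now apply the divider: V_out = 6.55 × 0.1680 = 1.100 V.
(Unloaded it would be 1.16 V; the load pulls it down.)

V_out ≈ 1.10 V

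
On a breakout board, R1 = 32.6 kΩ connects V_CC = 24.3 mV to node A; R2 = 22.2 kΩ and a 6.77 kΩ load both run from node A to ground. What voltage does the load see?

R2 ‖ R_L = (22.2 × 6.77)/(22.2 + 6.77) = 5.188 kΩ.
Now apply the divider: V_out = 24.3 × 0.1373 = 3.336 mV.
(Unloaded it would be 9.84 mV; the load pulls it down.)

V_out ≈ 3.34 mV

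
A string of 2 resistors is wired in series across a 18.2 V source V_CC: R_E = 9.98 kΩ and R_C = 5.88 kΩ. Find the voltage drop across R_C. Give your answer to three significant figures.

ΣR = 9.98 + 5.88 = 15.86 kΩ.
V = V_CC · R/ΣR = 18.2 × 0.3707 = 6.748 V.

V ≈ 6.75 V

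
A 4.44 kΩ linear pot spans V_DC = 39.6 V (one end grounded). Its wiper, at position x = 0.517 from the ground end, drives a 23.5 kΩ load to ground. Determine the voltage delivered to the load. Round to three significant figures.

The pot divides into 2.145 kΩ above the wiper and 2.295 kΩ below.
R_L loads the lower segment: effective lower R = 2.091 kΩ.
Then V_out = V_DC · 2.091/(2.145 + 2.091) = 19.55 V.

V_out ≈ 19.6 V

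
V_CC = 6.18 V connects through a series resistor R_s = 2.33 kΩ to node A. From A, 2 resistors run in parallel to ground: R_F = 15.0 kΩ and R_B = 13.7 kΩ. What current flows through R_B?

I ≈ 0.340 mA

Equivalent of the parallel group: R_p = 7.160 kΩ.
Node voltage V_A = V_CC · R_p/(R_s + R_p) = 6.18 × 0.7545 = 4.663 V.
I(R_B) = V_A / R_B = 4.663/13.7 = 0.3403 mA.
(Equivalently: I_total = 0.6512 mA, then current-divider fraction G_k/ΣG = 0.5226.)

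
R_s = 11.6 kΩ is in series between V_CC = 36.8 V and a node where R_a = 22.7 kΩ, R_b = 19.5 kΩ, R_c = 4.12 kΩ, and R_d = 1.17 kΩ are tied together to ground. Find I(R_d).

I ≈ 2.12 mA

Parallel bank: R_p = 1/(1/22.7 + 1/19.5 + 1/4.12 + 1/1.17) = 0.8384 kΩ.
V_A = 36.8 × 0.8384/12.44 = 2.480 V.
Branch current I = V_A/R_d = 2.480/1.17 = 2.120 mA.
(Check via current divider: I_total = 2.959 mA; share G_k/ΣG = 0.7166 → same result.)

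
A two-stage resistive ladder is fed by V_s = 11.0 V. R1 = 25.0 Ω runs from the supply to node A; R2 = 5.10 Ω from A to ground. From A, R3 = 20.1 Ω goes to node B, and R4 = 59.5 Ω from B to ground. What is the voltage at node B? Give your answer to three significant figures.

Node A sees R2 in parallel with the series input of stage 2, R3 + R4 = 79.60 Ω.
Effective lower resistance at A: R2 ‖ 79.60 = 4.793 Ω.
V_A = 11.0 × 4.793/(25.0 + 4.793) = 1.770 V.
Then the unloaded second divider: V_B = V_A × R4/(R3+R4) = 1.770 × 0.7475 = 1.323 V.

V_B ≈ 1.32 V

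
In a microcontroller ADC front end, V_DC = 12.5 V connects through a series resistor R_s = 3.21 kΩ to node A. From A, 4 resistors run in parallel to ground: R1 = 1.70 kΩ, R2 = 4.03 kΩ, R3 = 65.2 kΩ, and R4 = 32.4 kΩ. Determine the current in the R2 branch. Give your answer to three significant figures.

Equivalent of the parallel group: R_p = 1.133 kΩ.
Node voltage V_A = V_DC · R_p/(R_s + R_p) = 12.5 × 0.2609 = 3.261 V.
I(R2) = V_A / R2 = 3.261/4.03 = 0.8092 mA.
(Check via current divider: I_total = 2.878 mA; share G_k/ΣG = 0.2812 → same result.)

I ≈ 0.809 mA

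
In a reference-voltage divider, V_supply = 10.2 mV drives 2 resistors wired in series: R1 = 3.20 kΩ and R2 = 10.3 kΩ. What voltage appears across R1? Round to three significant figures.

V ≈ 2.42 mV

Series total: ΣR = 3.20 + 10.3 = 13.50 kΩ.
V = V_supply · R/ΣR = 10.2 × 0.2370 = 2.418 mV.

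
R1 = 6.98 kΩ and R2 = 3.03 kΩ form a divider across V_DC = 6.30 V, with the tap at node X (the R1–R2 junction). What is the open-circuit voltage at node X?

V_th ≈ 1.91 V

With X open, the divider is unloaded: V_th = 6.30 × 3.03/10.01 = 1.907 V.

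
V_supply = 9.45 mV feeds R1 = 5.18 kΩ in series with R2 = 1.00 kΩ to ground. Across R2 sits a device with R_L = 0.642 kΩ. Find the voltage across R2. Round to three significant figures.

V_out ≈ 0.663 mV

R2 ‖ R_L = (1.00 × 0.642)/(1.00 + 0.642) = 0.3910 kΩ.
Then V_out = V_supply · R2'/(R1 + R2') = 9.45 × 0.3910/5.571 = 0.6632 mV.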